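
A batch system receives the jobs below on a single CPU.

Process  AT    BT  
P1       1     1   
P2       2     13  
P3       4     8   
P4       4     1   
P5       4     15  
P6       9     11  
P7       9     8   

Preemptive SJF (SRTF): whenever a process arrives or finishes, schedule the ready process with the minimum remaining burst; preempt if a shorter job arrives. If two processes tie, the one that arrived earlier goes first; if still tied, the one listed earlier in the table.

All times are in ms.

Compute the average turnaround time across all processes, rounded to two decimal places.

20.14

Gantt: | idle 0-1 | P1 1-2 | P2 2-4 | P4 4-5 | P3 5-13 | P7 13-21 | P2 21-32 | P6 32-43 | P5 43-58 |
Completion: P1=2  P2=32  P3=13  P4=5  P5=58  P6=43  P7=21
Turnaround (C−A): P1=1  P2=30  P3=9  P4=1  P5=54  P6=34  P7=12
Turnaround times: P1=1, P2=30, P3=9, P4=1, P5=54, P6=34, P7=12
Average turnaround = (1+30+9+1+54+34+12) / 7 = 141/7 = 20.14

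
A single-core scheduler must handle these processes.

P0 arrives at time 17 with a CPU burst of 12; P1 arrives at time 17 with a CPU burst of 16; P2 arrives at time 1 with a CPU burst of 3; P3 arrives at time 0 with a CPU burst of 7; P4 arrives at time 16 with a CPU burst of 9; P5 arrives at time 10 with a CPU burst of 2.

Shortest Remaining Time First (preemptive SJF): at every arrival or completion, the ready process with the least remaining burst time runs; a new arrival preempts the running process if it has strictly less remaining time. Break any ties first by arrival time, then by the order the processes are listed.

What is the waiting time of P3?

Gantt: | P3 0-1 | P2 1-4 | P3 4-10 | P5 10-12 | idle 12-16 | P4 16-25 | P0 25-37 | P1 37-53 |
Completion: P0=37  P1=53  P2=4  P3=10  P4=25  P5=12
Waiting(P3) = turnaround − burst = 10 − 7 = 3

3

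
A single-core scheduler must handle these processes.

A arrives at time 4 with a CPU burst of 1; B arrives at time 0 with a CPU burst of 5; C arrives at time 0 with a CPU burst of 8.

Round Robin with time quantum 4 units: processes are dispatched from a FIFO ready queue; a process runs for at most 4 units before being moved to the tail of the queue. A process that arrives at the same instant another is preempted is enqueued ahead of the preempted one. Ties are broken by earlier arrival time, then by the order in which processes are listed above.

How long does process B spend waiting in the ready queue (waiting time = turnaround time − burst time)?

Gantt: | B 0-4 | C 4-8 | A 8-9 | B 9-10 | C 10-14 |
Completion: A=9  B=10  C=14
Waiting(B) = turnaround − burst = 10 − 5 = 5

5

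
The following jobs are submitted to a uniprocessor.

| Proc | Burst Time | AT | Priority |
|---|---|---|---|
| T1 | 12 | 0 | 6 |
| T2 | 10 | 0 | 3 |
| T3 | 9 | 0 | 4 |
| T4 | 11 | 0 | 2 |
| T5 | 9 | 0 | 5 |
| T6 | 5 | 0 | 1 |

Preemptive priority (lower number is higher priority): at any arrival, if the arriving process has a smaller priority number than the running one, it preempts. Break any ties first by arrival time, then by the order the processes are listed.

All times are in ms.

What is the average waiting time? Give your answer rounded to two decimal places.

21.00

Schedule: | T6 0-5 | T4 5-16 | T2 16-26 | T3 26-35 | T5 35-44 | T1 44-56 |
Completion: T1=56  T2=26  T3=35  T4=16  T5=44  T6=5
Turnaround (C−A): T1=56  T2=26  T3=35  T4=16  T5=44  T6=5
Waiting times: T1=44, T2=16, T3=26, T4=5, T5=35, T6=0
Average waiting = (44+16+26+5+35+0) / 6 = 126/6 = 21.00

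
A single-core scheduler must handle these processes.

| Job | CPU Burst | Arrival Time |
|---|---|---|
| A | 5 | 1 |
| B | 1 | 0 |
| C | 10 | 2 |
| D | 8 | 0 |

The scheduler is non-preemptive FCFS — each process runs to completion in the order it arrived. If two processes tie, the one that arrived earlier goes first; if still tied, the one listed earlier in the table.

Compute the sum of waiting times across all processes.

Timeline: | B 0-1 | D 1-9 | A 9-14 | C 14-24 |
Completion: A=14  B=1  C=24  D=9
Turnaround (C−A): A=13  B=1  C=22  D=9
Waiting = turnaround − burst: A=8, B=0, C=12, D=1
Total waiting = 8 + 0 + 12 + 1 = 21

21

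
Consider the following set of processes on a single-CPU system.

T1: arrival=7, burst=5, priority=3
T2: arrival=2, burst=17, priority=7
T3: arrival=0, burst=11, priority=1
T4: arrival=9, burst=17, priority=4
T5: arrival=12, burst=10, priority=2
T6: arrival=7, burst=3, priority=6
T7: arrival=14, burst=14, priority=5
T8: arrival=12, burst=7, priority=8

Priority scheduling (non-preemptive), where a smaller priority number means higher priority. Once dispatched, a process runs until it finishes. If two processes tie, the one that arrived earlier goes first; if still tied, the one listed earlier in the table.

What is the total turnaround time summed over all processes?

311

Gantt: | T3 0-11 | T1 11-16 | T5 16-26 | T4 26-43 | T7 43-57 | T6 57-60 | T2 60-77 | T8 77-84 |
Completion: T1=16  T2=77  T3=11  T4=43  T5=26  T6=60  T7=57  T8=84
Turnaround (C−A): T1=9  T2=75  T3=11  T4=34  T5=14  T6=53  T7=43  T8=72
Turnaround = completion − arrival: T1=9, T2=75, T3=11, T4=34, T5=14, T6=53, T7=43, T8=72
Total turnaround = 9 + 75 + 11 + 34 + 14 + 53 + 43 + 72 = 311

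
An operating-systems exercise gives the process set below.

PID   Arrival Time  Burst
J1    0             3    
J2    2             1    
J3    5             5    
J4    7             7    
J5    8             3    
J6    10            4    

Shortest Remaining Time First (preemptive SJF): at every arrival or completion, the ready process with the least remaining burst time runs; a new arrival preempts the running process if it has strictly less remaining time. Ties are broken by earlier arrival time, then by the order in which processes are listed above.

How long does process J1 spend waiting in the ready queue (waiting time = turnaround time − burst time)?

0

Schedule: | J1 0-3 | J2 3-4 | idle 4-5 | J3 5-10 | J5 10-13 | J6 13-17 | J4 17-24 |
Completion: J1=3  J2=4  J3=10  J4=24  J5=13  J6=17
Waiting(J1) = turnaround − burst = 3 − 3 = 0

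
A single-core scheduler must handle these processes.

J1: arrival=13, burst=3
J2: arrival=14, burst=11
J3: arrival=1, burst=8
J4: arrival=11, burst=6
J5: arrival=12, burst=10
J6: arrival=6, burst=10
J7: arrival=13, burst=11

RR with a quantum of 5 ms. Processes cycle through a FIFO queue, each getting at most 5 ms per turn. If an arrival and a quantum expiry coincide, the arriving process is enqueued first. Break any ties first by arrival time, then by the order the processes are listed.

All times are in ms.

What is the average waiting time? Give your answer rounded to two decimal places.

Timeline: | idle 0-1 | J3 1-6 | J6 6-11 | J3 11-14 | J4 14-19 | J6 19-24 | J5 24-29 | J1 29-32 | J7 32-37 | J2 37-42 | J4 42-43 | J5 43-48 | J7 48-53 | J2 53-58 | J7 58-59 | J2 59-60 |
Completion: J1=32  J2=60  J3=14  J4=43  J5=48  J6=24  J7=59
Turnaround (C−A): J1=19  J2=46  J3=13  J4=32  J5=36  J6=18  J7=46
Waiting times: J1=16, J2=35, J3=5, J4=26, J5=26, J6=8, J7=35
Average waiting = (16+35+5+26+26+8+35) / 7 = 151/7 = 21.57

21.57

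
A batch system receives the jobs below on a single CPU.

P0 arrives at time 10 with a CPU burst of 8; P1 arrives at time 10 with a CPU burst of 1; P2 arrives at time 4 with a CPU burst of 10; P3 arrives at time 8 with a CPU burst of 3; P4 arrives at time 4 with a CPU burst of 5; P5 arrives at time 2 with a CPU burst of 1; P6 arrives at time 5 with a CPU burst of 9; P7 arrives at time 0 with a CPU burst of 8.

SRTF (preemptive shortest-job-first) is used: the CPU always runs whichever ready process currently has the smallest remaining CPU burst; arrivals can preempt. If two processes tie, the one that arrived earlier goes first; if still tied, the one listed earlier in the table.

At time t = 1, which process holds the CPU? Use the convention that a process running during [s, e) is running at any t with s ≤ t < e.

P7

Timeline: | P7 0-2 | P5 2-3 | P7 3-9 | P3 9-10 | P1 10-11 | P3 11-13 | P4 13-18 | P0 18-26 | P6 26-35 | P2 35-45 |
Completion: P0=26  P1=11  P2=45  P3=13  P4=18  P5=3  P6=35  P7=9
Turnaround (C−A): P0=16  P1=1  P2=41  P3=5  P4=14  P5=1  P6=30  P7=9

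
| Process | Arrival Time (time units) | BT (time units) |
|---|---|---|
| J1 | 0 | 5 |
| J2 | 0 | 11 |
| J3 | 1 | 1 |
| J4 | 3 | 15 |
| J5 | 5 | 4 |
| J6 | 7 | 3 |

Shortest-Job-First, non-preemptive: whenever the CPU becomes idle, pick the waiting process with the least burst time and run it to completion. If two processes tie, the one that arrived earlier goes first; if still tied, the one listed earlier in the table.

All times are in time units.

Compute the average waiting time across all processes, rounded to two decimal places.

Gantt: | J1 0-5 | J3 5-6 | J5 6-10 | J6 10-13 | J2 13-24 | J4 24-39 |
Completion: J1=5  J2=24  J3=6  J4=39  J5=10  J6=13
Turnaround (C−A): J1=5  J2=24  J3=5  J4=36  J5=5  J6=6
Waiting times: J1=0, J2=13, J3=4, J4=21, J5=1, J6=3
Average waiting = (0+13+4+21+1+3) / 6 = 42/6 = 7.00

7.00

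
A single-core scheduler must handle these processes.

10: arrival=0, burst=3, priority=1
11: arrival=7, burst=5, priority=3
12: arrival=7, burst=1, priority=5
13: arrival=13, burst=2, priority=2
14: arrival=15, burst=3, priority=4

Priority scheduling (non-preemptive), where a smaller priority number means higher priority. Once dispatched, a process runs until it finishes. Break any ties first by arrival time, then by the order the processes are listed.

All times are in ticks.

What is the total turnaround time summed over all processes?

Gantt: | 10 0-3 | idle 3-7 | 11 7-12 | 12 12-13 | 13 13-15 | 14 15-18 |
Completion: 10=3  11=12  12=13  13=15  14=18
Turnaround = completion − arrival: 10=3, 11=5, 12=6, 13=2, 14=3
Total turnaround = 3 + 5 + 6 + 2 + 3 = 19

19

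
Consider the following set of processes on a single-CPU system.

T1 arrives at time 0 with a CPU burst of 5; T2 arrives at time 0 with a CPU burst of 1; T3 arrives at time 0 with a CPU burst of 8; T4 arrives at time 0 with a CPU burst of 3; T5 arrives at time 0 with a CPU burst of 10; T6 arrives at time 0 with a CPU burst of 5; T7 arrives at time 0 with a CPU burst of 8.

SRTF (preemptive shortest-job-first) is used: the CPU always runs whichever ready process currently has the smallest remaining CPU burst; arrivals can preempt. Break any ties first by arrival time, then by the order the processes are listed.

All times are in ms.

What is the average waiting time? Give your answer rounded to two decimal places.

Gantt: | T2 0-1 | T4 1-4 | T1 4-9 | T6 9-14 | T3 14-22 | T7 22-30 | T5 30-40 |
Completion: T1=9  T2=1  T3=22  T4=4  T5=40  T6=14  T7=30
Waiting times: T1=4, T2=0, T3=14, T4=1, T5=30, T6=9, T7=22
Average waiting = (4+0+14+1+30+9+22) / 7 = 80/7 = 11.43

11.43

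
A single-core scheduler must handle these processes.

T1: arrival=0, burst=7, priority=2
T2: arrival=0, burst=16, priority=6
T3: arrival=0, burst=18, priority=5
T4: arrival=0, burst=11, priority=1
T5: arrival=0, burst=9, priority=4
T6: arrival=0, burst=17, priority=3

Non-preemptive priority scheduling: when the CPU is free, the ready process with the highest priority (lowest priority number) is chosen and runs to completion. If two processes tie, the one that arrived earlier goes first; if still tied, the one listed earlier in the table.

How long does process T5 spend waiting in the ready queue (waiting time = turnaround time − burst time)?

Schedule: | T4 0-11 | T1 11-18 | T6 18-35 | T5 35-44 | T3 44-62 | T2 62-78 |
Completion: T1=18  T2=78  T3=62  T4=11  T5=44  T6=35
Turnaround (C−A): T1=18  T2=78  T3=62  T4=11  T5=44  T6=35
Waiting(T5) = turnaround − burst = 44 − 9 = 35

35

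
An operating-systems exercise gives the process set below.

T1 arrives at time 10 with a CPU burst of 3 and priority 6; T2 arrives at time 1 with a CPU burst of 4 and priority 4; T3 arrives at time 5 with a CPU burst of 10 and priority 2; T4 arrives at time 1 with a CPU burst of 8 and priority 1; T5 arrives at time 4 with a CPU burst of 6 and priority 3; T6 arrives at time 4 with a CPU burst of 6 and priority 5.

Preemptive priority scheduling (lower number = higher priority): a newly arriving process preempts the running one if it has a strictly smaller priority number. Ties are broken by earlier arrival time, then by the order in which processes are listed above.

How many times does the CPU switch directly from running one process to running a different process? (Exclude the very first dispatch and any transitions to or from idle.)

5

Schedule: | idle 0-1 | T4 1-9 | T3 9-19 | T5 19-25 | T2 25-29 | T6 29-35 | T1 35-38 |
Completion: T1=38  T2=29  T3=19  T4=9  T5=25  T6=35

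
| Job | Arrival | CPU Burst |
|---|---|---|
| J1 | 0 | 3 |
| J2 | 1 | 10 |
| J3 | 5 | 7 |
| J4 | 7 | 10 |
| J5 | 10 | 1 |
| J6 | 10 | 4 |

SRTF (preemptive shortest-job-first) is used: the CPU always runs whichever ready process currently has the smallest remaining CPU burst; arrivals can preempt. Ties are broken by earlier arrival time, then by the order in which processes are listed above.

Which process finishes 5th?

Gantt: | J1 0-3 | J2 3-5 | J3 5-10 | J5 10-11 | J3 11-13 | J6 13-17 | J2 17-25 | J4 25-35 |
Completion: J1=3  J2=25  J3=13  J4=35  J5=11  J6=17
Finish order: J1 → J5 → J3 → J6 → J2 → J4

J2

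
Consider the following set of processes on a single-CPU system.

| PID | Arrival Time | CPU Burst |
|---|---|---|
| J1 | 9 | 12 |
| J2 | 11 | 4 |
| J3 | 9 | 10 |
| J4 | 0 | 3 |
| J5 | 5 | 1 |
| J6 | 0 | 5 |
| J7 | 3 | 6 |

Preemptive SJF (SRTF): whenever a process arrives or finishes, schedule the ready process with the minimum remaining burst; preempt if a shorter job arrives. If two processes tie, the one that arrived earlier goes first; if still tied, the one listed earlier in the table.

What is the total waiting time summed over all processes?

44

Timeline: | J4 0-3 | J6 3-5 | J5 5-6 | J6 6-9 | J7 9-15 | J2 15-19 | J3 19-29 | J1 29-41 |
Completion: J1=41  J2=19  J3=29  J4=3  J5=6  J6=9  J7=15
Waiting = turnaround − burst: J1=20, J2=4, J3=10, J4=0, J5=0, J6=4, J7=6
Total waiting = 20 + 4 + 10 + 0 + 0 + 4 + 6 = 44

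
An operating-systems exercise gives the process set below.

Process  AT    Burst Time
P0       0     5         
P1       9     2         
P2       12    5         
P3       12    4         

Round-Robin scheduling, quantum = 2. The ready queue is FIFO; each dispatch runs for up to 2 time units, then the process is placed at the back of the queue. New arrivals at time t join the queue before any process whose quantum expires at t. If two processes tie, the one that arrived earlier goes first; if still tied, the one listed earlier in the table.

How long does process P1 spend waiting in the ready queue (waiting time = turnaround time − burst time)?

0

Schedule: | P0 0-5 | idle 5-9 | P1 9-11 | idle 11-12 | P2 12-14 | P3 14-16 | P2 16-18 | P3 18-20 | P2 20-21 |
Completion: P0=5  P1=11  P2=21  P3=20
Turnaround (C−A): P0=5  P1=2  P2=9  P3=8
Waiting(P1) = turnaround − burst = 2 − 2 = 0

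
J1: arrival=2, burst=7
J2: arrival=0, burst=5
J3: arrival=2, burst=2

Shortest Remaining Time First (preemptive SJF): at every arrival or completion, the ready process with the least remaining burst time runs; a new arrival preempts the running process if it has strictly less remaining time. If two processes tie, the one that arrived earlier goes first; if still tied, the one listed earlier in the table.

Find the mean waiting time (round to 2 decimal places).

Timeline: | J2 0-2 | J3 2-4 | J2 4-7 | J1 7-14 |
Completion: J1=14  J2=7  J3=4
Waiting times: J1=5, J2=2, J3=0
Average waiting = (5+2+0) / 3 = 7/3 = 2.33

2.33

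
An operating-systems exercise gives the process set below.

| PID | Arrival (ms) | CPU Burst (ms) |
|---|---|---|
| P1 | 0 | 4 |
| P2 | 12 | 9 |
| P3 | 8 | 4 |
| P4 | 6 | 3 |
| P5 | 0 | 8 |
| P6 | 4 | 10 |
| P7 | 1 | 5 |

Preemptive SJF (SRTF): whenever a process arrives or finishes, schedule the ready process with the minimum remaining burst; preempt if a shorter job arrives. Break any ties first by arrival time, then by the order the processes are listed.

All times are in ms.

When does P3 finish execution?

Gantt: | P1 0-4 | P7 4-9 | P4 9-12 | P3 12-16 | P5 16-24 | P2 24-33 | P6 33-43 |
Completion: P1=4  P2=33  P3=16  P4=12  P5=24  P6=43  P7=9
Turnaround (C−A): P1=4  P2=21  P3=8  P4=6  P5=24  P6=39  P7=8

16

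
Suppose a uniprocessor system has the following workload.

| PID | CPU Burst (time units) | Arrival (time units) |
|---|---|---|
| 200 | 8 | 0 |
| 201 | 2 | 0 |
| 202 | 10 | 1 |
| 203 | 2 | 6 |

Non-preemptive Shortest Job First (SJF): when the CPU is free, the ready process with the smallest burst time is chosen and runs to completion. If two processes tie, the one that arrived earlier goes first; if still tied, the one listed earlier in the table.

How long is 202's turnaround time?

21

Schedule: | 201 0-2 | 200 2-10 | 203 10-12 | 202 12-22 |
Completion: 200=10  201=2  202=22  203=12
Turnaround(202) = completion − arrival = 22 − 1 = 21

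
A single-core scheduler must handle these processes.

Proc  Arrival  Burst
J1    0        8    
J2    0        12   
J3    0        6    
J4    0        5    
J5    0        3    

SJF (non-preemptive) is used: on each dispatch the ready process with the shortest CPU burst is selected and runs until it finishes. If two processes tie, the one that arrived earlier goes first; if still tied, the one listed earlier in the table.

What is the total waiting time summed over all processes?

Gantt: | J5 0-3 | J4 3-8 | J3 8-14 | J1 14-22 | J2 22-34 |
Completion: J1=22  J2=34  J3=14  J4=8  J5=3
Waiting = turnaround − burst: J1=14, J2=22, J3=8, J4=3, J5=0
Total waiting = 14 + 22 + 8 + 3 + 0 = 47

47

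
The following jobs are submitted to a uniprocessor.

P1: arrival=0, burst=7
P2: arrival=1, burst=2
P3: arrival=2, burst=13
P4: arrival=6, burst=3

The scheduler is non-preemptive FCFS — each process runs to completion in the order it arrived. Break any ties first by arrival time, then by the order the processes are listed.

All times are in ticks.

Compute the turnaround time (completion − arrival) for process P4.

Timeline: | P1 0-7 | P2 7-9 | P3 9-22 | P4 22-25 |
Completion: P1=7  P2=9  P3=22  P4=25
Turnaround(P4) = completion − arrival = 25 − 6 = 19

19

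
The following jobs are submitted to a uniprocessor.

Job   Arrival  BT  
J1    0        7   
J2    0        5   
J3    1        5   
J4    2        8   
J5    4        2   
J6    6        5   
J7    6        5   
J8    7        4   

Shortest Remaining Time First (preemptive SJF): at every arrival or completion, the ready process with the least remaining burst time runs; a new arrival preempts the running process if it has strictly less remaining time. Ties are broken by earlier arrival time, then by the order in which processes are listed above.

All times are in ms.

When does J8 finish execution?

Timeline: | J2 0-5 | J5 5-7 | J8 7-11 | J3 11-16 | J6 16-21 | J7 21-26 | J1 26-33 | J4 33-41 |
Completion: J1=33  J2=5  J3=16  J4=41  J5=7  J6=21  J7=26  J8=11

11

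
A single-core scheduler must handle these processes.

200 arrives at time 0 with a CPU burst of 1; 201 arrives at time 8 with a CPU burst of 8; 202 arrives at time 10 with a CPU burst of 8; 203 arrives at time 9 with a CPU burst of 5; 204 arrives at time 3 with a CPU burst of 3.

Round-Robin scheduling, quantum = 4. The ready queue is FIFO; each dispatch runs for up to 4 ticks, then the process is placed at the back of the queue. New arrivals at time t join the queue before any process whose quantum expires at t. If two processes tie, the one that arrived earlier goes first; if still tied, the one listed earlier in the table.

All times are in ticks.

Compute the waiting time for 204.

0

Gantt: | 200 0-1 | idle 1-3 | 204 3-6 | idle 6-8 | 201 8-12 | 203 12-16 | 202 16-20 | 201 20-24 | 203 24-25 | 202 25-29 |
Completion: 200=1  201=24  202=29  203=25  204=6
Waiting(204) = turnaround − burst = 3 − 3 = 0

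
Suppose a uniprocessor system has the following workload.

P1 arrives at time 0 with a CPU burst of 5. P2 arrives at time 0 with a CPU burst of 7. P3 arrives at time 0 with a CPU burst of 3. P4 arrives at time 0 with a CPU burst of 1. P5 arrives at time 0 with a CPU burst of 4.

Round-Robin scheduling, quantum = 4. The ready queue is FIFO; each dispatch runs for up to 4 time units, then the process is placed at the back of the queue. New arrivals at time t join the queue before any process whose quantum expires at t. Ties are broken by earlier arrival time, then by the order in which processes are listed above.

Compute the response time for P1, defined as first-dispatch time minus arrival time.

Gantt: | P1 0-4 | P2 4-8 | P3 8-11 | P4 11-12 | P5 12-16 | P1 16-17 | P2 17-20 |
Completion: P1=17  P2=20  P3=11  P4=12  P5=16
Turnaround (C−A): P1=17  P2=20  P3=11  P4=12  P5=16
Response(P1) = first start − arrival = 0 − 0 = 0

0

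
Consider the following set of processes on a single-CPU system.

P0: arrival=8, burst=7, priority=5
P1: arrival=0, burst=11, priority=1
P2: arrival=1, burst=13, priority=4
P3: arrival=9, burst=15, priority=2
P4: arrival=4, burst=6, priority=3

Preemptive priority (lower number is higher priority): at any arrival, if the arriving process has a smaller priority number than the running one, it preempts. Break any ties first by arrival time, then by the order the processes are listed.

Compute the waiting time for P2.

Schedule: | P1 0-11 | P3 11-26 | P4 26-32 | P2 32-45 | P0 45-52 |
Completion: P0=52  P1=11  P2=45  P3=26  P4=32
Turnaround (C−A): P0=44  P1=11  P2=44  P3=17  P4=28
Waiting(P2) = turnaround − burst = 44 − 13 = 31

31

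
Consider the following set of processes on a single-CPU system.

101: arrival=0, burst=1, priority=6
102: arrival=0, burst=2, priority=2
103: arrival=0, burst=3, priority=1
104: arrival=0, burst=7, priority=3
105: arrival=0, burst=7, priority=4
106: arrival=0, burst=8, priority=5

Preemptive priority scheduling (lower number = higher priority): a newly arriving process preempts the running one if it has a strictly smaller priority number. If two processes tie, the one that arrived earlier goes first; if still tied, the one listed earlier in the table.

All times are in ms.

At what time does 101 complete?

28

Schedule: | 103 0-3 | 102 3-5 | 104 5-12 | 105 12-19 | 106 19-27 | 101 27-28 |
Completion: 101=28  102=5  103=3  104=12  105=19  106=27
Turnaround (C−A): 101=28  102=5  103=3  104=12  105=19  106=27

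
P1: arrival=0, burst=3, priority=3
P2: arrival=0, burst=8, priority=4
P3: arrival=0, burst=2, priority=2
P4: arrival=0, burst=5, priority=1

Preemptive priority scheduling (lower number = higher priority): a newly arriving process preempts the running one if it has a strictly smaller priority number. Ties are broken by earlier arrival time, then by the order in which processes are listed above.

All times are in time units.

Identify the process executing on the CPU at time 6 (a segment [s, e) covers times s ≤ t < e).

Schedule: | P4 0-5 | P3 5-7 | P1 7-10 | P2 10-18 |
Completion: P1=10  P2=18  P3=7  P4=5
Turnaround (C−A): P1=10  P2=18  P3=7  P4=5

P3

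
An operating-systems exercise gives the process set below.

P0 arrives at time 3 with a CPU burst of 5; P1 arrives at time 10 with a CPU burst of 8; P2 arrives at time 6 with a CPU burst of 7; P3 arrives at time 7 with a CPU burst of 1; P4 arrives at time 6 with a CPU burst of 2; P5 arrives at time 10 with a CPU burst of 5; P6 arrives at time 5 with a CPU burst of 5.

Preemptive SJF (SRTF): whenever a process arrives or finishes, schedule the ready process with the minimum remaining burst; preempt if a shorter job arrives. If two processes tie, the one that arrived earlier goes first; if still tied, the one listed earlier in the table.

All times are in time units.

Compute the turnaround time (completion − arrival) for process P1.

26

Gantt: | idle 0-3 | P0 3-8 | P3 8-9 | P4 9-11 | P6 11-16 | P5 16-21 | P2 21-28 | P1 28-36 |
Completion: P0=8  P1=36  P2=28  P3=9  P4=11  P5=21  P6=16
Turnaround(P1) = completion − arrival = 36 − 10 = 26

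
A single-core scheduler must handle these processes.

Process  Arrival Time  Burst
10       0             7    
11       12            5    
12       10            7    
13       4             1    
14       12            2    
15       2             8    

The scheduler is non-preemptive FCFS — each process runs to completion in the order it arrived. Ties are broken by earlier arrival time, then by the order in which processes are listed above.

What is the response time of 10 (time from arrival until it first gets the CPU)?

0

Schedule: | 10 0-7 | 15 7-15 | 13 15-16 | 12 16-23 | 11 23-28 | 14 28-30 |
Completion: 10=7  11=28  12=23  13=16  14=30  15=15
Response(10) = first start − arrival = 0 − 0 = 0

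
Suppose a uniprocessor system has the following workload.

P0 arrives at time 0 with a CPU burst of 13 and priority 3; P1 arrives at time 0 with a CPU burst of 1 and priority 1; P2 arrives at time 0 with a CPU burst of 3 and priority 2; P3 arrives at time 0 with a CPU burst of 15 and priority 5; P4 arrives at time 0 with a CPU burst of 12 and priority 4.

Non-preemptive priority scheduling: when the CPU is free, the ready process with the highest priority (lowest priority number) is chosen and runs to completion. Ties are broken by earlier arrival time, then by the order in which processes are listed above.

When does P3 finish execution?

44

Timeline: | P1 0-1 | P2 1-4 | P0 4-17 | P4 17-29 | P3 29-44 |
Completion: P0=17  P1=1  P2=4  P3=44  P4=29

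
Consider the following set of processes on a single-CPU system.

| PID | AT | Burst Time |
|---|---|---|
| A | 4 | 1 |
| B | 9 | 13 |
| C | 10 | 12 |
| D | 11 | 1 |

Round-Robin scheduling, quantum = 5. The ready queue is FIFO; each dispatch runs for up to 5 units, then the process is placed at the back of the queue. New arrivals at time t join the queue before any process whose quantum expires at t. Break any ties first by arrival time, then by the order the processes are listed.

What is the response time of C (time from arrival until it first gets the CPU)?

4

Schedule: | idle 0-4 | A 4-5 | idle 5-9 | B 9-14 | C 14-19 | D 19-20 | B 20-25 | C 25-30 | B 30-33 | C 33-35 |
Completion: A=5  B=33  C=35  D=20
Turnaround (C−A): A=1  B=24  C=25  D=9
Response(C) = first start − arrival = 14 − 10 = 4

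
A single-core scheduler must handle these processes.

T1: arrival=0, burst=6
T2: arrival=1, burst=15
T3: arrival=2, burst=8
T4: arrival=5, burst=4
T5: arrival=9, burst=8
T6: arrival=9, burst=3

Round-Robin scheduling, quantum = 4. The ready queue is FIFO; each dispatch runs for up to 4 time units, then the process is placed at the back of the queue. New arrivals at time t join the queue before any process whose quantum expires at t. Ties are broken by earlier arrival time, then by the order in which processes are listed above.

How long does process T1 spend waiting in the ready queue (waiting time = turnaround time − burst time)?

8

Timeline: | T1 0-4 | T2 4-8 | T3 8-12 | T1 12-14 | T4 14-18 | T2 18-22 | T5 22-26 | T6 26-29 | T3 29-33 | T2 33-37 | T5 37-41 | T2 41-44 |
Completion: T1=14  T2=44  T3=33  T4=18  T5=41  T6=29
Waiting(T1) = turnaround − burst = 14 − 6 = 8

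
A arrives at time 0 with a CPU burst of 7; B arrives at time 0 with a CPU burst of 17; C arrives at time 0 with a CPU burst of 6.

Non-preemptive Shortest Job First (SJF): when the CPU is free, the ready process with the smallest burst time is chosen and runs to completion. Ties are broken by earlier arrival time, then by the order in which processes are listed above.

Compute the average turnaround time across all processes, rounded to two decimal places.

16.33

Gantt: | C 0-6 | A 6-13 | B 13-30 |
Completion: A=13  B=30  C=6
Turnaround times: A=13, B=30, C=6
Average turnaround = (13+30+6) / 3 = 49/3 = 16.33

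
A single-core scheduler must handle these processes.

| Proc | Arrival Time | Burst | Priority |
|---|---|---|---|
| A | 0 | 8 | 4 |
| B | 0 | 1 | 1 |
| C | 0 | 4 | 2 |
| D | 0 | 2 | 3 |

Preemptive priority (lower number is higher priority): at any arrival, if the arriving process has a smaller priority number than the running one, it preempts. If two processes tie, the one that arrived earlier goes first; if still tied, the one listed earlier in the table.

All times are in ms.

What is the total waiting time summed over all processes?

13

Timeline: | B 0-1 | C 1-5 | D 5-7 | A 7-15 |
Completion: A=15  B=1  C=5  D=7
Waiting = turnaround − burst: A=7, B=0, C=1, D=5
Total waiting = 7 + 0 + 1 + 5 = 13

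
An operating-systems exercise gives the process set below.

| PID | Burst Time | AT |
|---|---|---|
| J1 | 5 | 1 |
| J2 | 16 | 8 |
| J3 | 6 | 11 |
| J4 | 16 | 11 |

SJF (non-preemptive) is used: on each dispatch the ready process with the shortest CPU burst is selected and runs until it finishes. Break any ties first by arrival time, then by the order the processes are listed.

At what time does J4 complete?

Gantt: | idle 0-1 | J1 1-6 | idle 6-8 | J2 8-24 | J3 24-30 | J4 30-46 |
Completion: J1=6  J2=24  J3=30  J4=46

46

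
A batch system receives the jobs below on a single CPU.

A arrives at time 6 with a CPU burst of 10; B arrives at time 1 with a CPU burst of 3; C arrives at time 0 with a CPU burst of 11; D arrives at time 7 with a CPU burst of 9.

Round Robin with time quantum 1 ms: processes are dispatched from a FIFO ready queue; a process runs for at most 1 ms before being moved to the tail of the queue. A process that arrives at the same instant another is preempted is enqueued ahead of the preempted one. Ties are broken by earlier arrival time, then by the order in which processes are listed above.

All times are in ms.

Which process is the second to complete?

C

Gantt: | C 0-1 | B 1-2 | C 2-3 | B 3-4 | C 4-5 | B 5-6 | C 6-7 | A 7-8 | D 8-9 | C 9-10 | A 10-11 | D 11-12 | C 12-13 | A 13-14 | D 14-15 | C 15-16 | A 16-17 | D 17-18 | C 18-19 | A 19-20 | D 20-21 | C 21-22 | A 22-23 | D 23-24 | C 24-25 | A 25-26 | D 26-27 | C 27-28 | A 28-29 | D 29-30 | A 30-31 | D 31-32 | A 32-33 |
Completion: A=33  B=6  C=28  D=32
Turnaround (C−A): A=27  B=5  C=28  D=25
Finish order: B → C → D → A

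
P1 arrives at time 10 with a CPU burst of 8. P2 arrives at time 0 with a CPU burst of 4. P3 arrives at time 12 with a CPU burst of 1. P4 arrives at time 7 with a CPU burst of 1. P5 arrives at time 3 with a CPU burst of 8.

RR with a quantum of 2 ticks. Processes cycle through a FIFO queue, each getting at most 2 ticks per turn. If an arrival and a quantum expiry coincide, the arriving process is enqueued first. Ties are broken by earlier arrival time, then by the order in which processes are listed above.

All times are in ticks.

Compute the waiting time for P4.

1

Schedule: | P2 0-4 | P5 4-8 | P4 8-9 | P5 9-11 | P1 11-13 | P5 13-15 | P3 15-16 | P1 16-22 |
Completion: P1=22  P2=4  P3=16  P4=9  P5=15
Turnaround (C−A): P1=12  P2=4  P3=4  P4=2  P5=12
Waiting(P4) = turnaround − burst = 2 − 1 = 1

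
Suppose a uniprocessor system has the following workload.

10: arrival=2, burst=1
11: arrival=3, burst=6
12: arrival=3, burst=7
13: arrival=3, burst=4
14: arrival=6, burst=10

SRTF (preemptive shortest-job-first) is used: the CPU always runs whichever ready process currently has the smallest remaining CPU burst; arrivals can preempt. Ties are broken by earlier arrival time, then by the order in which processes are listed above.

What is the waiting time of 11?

4

Timeline: | idle 0-2 | 10 2-3 | 13 3-7 | 11 7-13 | 12 13-20 | 14 20-30 |
Completion: 10=3  11=13  12=20  13=7  14=30
Turnaround (C−A): 10=1  11=10  12=17  13=4  14=24
Waiting(11) = turnaround − burst = 10 − 6 = 4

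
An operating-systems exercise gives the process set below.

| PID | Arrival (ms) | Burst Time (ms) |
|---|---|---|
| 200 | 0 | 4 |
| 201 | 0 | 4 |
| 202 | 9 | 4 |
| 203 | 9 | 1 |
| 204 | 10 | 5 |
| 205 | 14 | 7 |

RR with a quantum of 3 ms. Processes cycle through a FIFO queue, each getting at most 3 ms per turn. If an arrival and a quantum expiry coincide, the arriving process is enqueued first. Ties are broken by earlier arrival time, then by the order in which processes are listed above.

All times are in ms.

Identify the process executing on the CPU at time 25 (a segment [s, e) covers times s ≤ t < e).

205

Timeline: | 200 0-3 | 201 3-6 | 200 6-7 | 201 7-8 | idle 8-9 | 202 9-12 | 203 12-13 | 204 13-16 | 202 16-17 | 205 17-20 | 204 20-22 | 205 22-26 |
Completion: 200=7  201=8  202=17  203=13  204=22  205=26
Turnaround (C−A): 200=7  201=8  202=8  203=4  204=12  205=12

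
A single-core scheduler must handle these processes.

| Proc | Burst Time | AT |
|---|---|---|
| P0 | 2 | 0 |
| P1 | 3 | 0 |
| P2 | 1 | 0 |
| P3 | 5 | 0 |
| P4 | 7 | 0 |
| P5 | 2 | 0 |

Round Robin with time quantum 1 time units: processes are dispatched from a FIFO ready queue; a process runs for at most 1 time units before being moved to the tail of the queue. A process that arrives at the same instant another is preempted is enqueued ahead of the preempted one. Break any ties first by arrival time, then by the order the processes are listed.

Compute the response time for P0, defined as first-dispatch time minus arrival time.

0

Timeline: | P0 0-1 | P1 1-2 | P2 2-3 | P3 3-4 | P4 4-5 | P5 5-6 | P0 6-7 | P1 7-8 | P3 8-9 | P4 9-10 | P5 10-11 | P1 11-12 | P3 12-13 | P4 13-14 | P3 14-15 | P4 15-16 | P3 16-17 | P4 17-20 |
Completion: P0=7  P1=12  P2=3  P3=17  P4=20  P5=11
Response(P0) = first start − arrival = 0 − 0 = 0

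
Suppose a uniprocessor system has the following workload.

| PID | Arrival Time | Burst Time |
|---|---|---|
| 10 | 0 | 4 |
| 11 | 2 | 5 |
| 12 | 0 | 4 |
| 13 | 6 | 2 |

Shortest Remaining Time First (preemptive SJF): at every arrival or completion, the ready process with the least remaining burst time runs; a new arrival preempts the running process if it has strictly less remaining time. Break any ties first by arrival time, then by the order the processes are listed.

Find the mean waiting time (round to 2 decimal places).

3.50

Schedule: | 10 0-4 | 12 4-8 | 13 8-10 | 11 10-15 |
Completion: 10=4  11=15  12=8  13=10
Turnaround (C−A): 10=4  11=13  12=8  13=4
Waiting times: 10=0, 11=8, 12=4, 13=2
Average waiting = (0+8+4+2) / 4 = 14/4 = 3.50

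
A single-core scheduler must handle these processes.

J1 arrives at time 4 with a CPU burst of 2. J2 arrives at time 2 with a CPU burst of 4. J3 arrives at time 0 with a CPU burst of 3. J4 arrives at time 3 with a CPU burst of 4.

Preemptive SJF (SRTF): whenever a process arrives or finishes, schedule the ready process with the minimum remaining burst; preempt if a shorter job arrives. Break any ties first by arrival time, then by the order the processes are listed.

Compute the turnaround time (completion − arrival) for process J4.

10

Schedule: | J3 0-3 | J2 3-4 | J1 4-6 | J2 6-9 | J4 9-13 |
Completion: J1=6  J2=9  J3=3  J4=13
Turnaround(J4) = completion − arrival = 13 − 3 = 10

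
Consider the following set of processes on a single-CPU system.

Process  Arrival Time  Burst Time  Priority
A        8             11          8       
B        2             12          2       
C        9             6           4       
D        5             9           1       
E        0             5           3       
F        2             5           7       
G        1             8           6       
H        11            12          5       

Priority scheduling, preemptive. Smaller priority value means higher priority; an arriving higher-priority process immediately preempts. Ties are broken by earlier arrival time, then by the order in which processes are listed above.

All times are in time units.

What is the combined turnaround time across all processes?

278

Schedule: | E 0-2 | B 2-5 | D 5-14 | B 14-23 | E 23-26 | C 26-32 | H 32-44 | G 44-52 | F 52-57 | A 57-68 |
Completion: A=68  B=23  C=32  D=14  E=26  F=57  G=52  H=44
Turnaround = completion − arrival: A=60, B=21, C=23, D=9, E=26, F=55, G=51, H=33
Total turnaround = 60 + 21 + 23 + 9 + 26 + 55 + 51 + 33 = 278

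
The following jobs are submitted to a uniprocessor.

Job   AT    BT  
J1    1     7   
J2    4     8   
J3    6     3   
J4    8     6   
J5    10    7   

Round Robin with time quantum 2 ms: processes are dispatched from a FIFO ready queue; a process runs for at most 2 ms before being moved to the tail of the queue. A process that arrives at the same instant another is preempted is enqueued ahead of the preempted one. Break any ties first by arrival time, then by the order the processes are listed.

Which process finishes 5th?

Schedule: | idle 0-1 | J1 1-5 | J2 5-7 | J1 7-9 | J3 9-11 | J2 11-13 | J4 13-15 | J1 15-16 | J5 16-18 | J3 18-19 | J2 19-21 | J4 21-23 | J5 23-25 | J2 25-27 | J4 27-29 | J5 29-32 |
Completion: J1=16  J2=27  J3=19  J4=29  J5=32
Finish order: J1 → J3 → J2 → J4 → J5

J5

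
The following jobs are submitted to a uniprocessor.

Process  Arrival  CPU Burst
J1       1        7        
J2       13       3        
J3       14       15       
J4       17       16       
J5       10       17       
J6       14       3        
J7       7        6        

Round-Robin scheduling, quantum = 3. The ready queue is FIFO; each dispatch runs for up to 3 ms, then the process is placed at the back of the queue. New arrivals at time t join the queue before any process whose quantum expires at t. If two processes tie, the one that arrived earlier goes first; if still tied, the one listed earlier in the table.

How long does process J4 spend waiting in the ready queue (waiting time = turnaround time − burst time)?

Gantt: | idle 0-1 | J1 1-7 | J7 7-10 | J1 10-11 | J5 11-14 | J7 14-17 | J2 17-20 | J3 20-23 | J6 23-26 | J5 26-29 | J4 29-32 | J3 32-35 | J5 35-38 | J4 38-41 | J3 41-44 | J5 44-47 | J4 47-50 | J3 50-53 | J5 53-56 | J4 56-59 | J3 59-62 | J5 62-64 | J4 64-68 |
Completion: J1=11  J2=20  J3=62  J4=68  J5=64  J6=26  J7=17
Waiting(J4) = turnaround − burst = 51 − 16 = 35

35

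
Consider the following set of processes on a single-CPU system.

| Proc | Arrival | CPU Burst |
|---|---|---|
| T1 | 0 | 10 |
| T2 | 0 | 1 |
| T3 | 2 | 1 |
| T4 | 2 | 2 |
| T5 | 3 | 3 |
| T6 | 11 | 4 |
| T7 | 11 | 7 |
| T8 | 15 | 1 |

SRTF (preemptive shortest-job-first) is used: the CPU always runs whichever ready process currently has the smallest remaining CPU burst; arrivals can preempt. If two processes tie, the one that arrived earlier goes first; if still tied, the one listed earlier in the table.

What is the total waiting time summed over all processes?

Gantt: | T2 0-1 | T1 1-2 | T3 2-3 | T4 3-5 | T5 5-8 | T1 8-11 | T6 11-15 | T8 15-16 | T1 16-22 | T7 22-29 |
Completion: T1=22  T2=1  T3=3  T4=5  T5=8  T6=15  T7=29  T8=16
Turnaround (C−A): T1=22  T2=1  T3=1  T4=3  T5=5  T6=4  T7=18  T8=1
Waiting = turnaround − burst: T1=12, T2=0, T3=0, T4=1, T5=2, T6=0, T7=11, T8=0
Total waiting = 12 + 0 + 0 + 1 + 2 + 0 + 11 + 0 = 26

26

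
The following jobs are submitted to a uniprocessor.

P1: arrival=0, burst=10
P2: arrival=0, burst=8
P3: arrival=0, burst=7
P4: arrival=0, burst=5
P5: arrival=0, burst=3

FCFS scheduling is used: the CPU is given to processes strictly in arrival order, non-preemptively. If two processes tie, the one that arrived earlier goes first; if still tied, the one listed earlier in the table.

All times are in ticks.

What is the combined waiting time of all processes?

Schedule: | P1 0-10 | P2 10-18 | P3 18-25 | P4 25-30 | P5 30-33 |
Completion: P1=10  P2=18  P3=25  P4=30  P5=33
Turnaround (C−A): P1=10  P2=18  P3=25  P4=30  P5=33
Waiting = turnaround − burst: P1=0, P2=10, P3=18, P4=25, P5=30
Total waiting = 0 + 10 + 18 + 25 + 30 = 83

83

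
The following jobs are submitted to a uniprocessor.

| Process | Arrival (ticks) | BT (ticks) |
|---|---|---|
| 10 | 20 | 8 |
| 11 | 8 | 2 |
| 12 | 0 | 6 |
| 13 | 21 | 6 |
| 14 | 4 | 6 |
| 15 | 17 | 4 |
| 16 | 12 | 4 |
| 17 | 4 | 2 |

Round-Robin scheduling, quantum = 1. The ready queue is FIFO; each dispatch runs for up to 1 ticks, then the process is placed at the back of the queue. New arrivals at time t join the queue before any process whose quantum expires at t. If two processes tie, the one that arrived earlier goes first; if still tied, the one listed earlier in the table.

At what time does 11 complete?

Timeline: | 12 0-4 | 14 4-5 | 17 5-6 | 12 6-7 | 14 7-8 | 17 8-9 | 12 9-10 | 11 10-11 | 14 11-12 | 11 12-13 | 16 13-14 | 14 14-15 | 16 15-16 | 14 16-17 | 16 17-18 | 15 18-19 | 14 19-20 | 16 20-21 | 15 21-22 | 10 22-23 | 13 23-24 | 15 24-25 | 10 25-26 | 13 26-27 | 15 27-28 | 10 28-29 | 13 29-30 | 10 30-31 | 13 31-32 | 10 32-33 | 13 33-34 | 10 34-35 | 13 35-36 | 10 36-38 |
Completion: 10=38  11=13  12=10  13=36  14=20  15=28  16=21  17=9
Turnaround (C−A): 10=18  11=5  12=10  13=15  14=16  15=11  16=9  17=5

13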